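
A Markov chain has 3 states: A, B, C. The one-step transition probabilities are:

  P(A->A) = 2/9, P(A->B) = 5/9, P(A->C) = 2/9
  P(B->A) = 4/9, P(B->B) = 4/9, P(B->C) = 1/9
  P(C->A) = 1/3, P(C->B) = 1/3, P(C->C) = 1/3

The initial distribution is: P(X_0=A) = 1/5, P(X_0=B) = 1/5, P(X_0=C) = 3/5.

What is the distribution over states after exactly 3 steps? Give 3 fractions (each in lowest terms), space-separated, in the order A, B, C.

Answer: 28/81 62/135 79/405

Derivation:
Propagating the distribution step by step (d_{t+1} = d_t * P):
d_0 = (A=1/5, B=1/5, C=3/5)
  d_1[A] = 1/5*2/9 + 1/5*4/9 + 3/5*1/3 = 1/3
  d_1[B] = 1/5*5/9 + 1/5*4/9 + 3/5*1/3 = 2/5
  d_1[C] = 1/5*2/9 + 1/5*1/9 + 3/5*1/3 = 4/15
d_1 = (A=1/3, B=2/5, C=4/15)
  d_2[A] = 1/3*2/9 + 2/5*4/9 + 4/15*1/3 = 46/135
  d_2[B] = 1/3*5/9 + 2/5*4/9 + 4/15*1/3 = 61/135
  d_2[C] = 1/3*2/9 + 2/5*1/9 + 4/15*1/3 = 28/135
d_2 = (A=46/135, B=61/135, C=28/135)
  d_3[A] = 46/135*2/9 + 61/135*4/9 + 28/135*1/3 = 28/81
  d_3[B] = 46/135*5/9 + 61/135*4/9 + 28/135*1/3 = 62/135
  d_3[C] = 46/135*2/9 + 61/135*1/9 + 28/135*1/3 = 79/405
d_3 = (A=28/81, B=62/135, C=79/405)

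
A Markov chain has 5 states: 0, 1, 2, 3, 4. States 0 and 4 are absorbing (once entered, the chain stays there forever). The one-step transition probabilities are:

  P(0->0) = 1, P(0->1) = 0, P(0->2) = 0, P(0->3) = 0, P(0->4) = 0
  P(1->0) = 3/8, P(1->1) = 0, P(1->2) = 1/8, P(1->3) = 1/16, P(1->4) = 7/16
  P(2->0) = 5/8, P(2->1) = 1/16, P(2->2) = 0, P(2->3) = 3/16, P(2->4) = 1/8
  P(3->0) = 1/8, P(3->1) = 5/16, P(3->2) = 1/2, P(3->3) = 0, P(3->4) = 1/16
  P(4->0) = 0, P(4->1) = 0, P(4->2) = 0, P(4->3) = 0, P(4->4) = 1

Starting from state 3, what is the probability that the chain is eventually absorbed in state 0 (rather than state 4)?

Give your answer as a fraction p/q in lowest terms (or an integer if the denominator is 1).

Answer: 1208/1781

Derivation:
Let a_i = P(absorbed in 0 | start in state i).
Boundary conditions: a_0 = 1, a_4 = 0.
For each transient state i, a_i = sum_j P(i->j) * a_j:
  a_1 = 3/8*a_0 + 0*a_1 + 1/8*a_2 + 1/16*a_3 + 7/16*a_4
  a_2 = 5/8*a_0 + 1/16*a_1 + 0*a_2 + 3/16*a_3 + 1/8*a_4
  a_3 = 1/8*a_0 + 5/16*a_1 + 1/2*a_2 + 0*a_3 + 1/16*a_4

Substituting a_0 = 1 and a_4 = 0, rearrange to (I - Q) a = r where r[i] = P(i -> 0):
  [1, -1/8, -1/16] . (a_1, a_2, a_3) = 3/8
  [-1/16, 1, -3/16] . (a_1, a_2, a_3) = 5/8
  [-5/16, -1/2, 1] . (a_1, a_2, a_3) = 1/8

Solving yields:
  a_1 = 918/1781
  a_2 = 1397/1781
  a_3 = 1208/1781

Starting state is 3, so the absorption probability is a_3 = 1208/1781.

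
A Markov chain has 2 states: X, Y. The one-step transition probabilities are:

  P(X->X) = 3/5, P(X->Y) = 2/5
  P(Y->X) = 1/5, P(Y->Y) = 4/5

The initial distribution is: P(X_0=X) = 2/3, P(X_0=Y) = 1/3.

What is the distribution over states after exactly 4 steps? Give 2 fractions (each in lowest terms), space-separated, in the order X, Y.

Propagating the distribution step by step (d_{t+1} = d_t * P):
d_0 = (X=2/3, Y=1/3)
  d_1[X] = 2/3*3/5 + 1/3*1/5 = 7/15
  d_1[Y] = 2/3*2/5 + 1/3*4/5 = 8/15
d_1 = (X=7/15, Y=8/15)
  d_2[X] = 7/15*3/5 + 8/15*1/5 = 29/75
  d_2[Y] = 7/15*2/5 + 8/15*4/5 = 46/75
d_2 = (X=29/75, Y=46/75)
  d_3[X] = 29/75*3/5 + 46/75*1/5 = 133/375
  d_3[Y] = 29/75*2/5 + 46/75*4/5 = 242/375
d_3 = (X=133/375, Y=242/375)
  d_4[X] = 133/375*3/5 + 242/375*1/5 = 641/1875
  d_4[Y] = 133/375*2/5 + 242/375*4/5 = 1234/1875
d_4 = (X=641/1875, Y=1234/1875)

Answer: 641/1875 1234/1875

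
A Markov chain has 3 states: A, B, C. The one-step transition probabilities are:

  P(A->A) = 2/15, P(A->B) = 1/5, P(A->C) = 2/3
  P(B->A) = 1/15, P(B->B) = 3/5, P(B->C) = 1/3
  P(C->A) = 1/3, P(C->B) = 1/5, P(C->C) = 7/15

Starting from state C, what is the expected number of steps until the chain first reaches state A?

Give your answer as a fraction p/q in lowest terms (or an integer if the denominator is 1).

Answer: 45/11

Derivation:
Let h_i = expected steps to first reach A from state i.
Boundary: h_A = 0.
First-step equations for the other states:
  h_B = 1 + 1/15*h_A + 3/5*h_B + 1/3*h_C
  h_C = 1 + 1/3*h_A + 1/5*h_B + 7/15*h_C

Substituting h_A = 0 and rearranging gives the linear system (I - Q) h = 1:
  [2/5, -1/3] . (h_B, h_C) = 1
  [-1/5, 8/15] . (h_B, h_C) = 1

Solving yields:
  h_B = 65/11
  h_C = 45/11

Starting state is C, so the expected hitting time is h_C = 45/11.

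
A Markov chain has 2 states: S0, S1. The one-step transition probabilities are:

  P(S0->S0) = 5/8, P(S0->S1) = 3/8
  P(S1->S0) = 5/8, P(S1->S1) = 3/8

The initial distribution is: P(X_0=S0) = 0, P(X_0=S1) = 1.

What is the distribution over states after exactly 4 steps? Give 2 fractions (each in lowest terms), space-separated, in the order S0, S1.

Answer: 5/8 3/8

Derivation:
Propagating the distribution step by step (d_{t+1} = d_t * P):
d_0 = (S0=0, S1=1)
  d_1[S0] = 0*5/8 + 1*5/8 = 5/8
  d_1[S1] = 0*3/8 + 1*3/8 = 3/8
d_1 = (S0=5/8, S1=3/8)
  d_2[S0] = 5/8*5/8 + 3/8*5/8 = 5/8
  d_2[S1] = 5/8*3/8 + 3/8*3/8 = 3/8
d_2 = (S0=5/8, S1=3/8)
  d_3[S0] = 5/8*5/8 + 3/8*5/8 = 5/8
  d_3[S1] = 5/8*3/8 + 3/8*3/8 = 3/8
d_3 = (S0=5/8, S1=3/8)
  d_4[S0] = 5/8*5/8 + 3/8*5/8 = 5/8
  d_4[S1] = 5/8*3/8 + 3/8*3/8 = 3/8
d_4 = (S0=5/8, S1=3/8)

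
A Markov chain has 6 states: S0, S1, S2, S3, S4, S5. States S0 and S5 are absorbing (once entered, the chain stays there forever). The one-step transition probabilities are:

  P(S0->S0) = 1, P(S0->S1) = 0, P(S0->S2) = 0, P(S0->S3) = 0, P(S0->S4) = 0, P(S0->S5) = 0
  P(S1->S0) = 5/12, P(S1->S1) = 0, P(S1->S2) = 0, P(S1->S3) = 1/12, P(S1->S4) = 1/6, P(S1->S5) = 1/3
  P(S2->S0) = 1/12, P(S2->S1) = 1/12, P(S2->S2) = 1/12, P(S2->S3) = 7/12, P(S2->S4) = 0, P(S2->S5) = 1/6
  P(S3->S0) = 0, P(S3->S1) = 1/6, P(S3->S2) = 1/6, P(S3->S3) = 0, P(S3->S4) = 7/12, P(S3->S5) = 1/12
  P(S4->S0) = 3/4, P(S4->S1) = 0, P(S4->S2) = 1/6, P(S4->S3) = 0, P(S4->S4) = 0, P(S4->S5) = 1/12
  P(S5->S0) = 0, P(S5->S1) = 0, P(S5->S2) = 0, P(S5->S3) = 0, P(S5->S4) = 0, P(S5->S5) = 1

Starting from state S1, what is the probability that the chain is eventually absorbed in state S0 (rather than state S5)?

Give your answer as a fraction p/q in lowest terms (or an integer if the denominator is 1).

Answer: 9493/15410

Derivation:
Let a_i = P(absorbed in S0 | start in state i).
Boundary conditions: a_S0 = 1, a_S5 = 0.
For each transient state i, a_i = sum_j P(i->j) * a_j:
  a_S1 = 5/12*a_S0 + 0*a_S1 + 0*a_S2 + 1/12*a_S3 + 1/6*a_S4 + 1/3*a_S5
  a_S2 = 1/12*a_S0 + 1/12*a_S1 + 1/12*a_S2 + 7/12*a_S3 + 0*a_S4 + 1/6*a_S5
  a_S3 = 0*a_S0 + 1/6*a_S1 + 1/6*a_S2 + 0*a_S3 + 7/12*a_S4 + 1/12*a_S5
  a_S4 = 3/4*a_S0 + 0*a_S1 + 1/6*a_S2 + 0*a_S3 + 0*a_S4 + 1/12*a_S5

Substituting a_S0 = 1 and a_S5 = 0, rearrange to (I - Q) a = r where r[i] = P(i -> S0):
  [1, 0, -1/12, -1/6] . (a_S1, a_S2, a_S3, a_S4) = 5/12
  [-1/12, 11/12, -7/12, 0] . (a_S1, a_S2, a_S3, a_S4) = 1/12
  [-1/6, -1/6, 1, -7/12] . (a_S1, a_S2, a_S3, a_S4) = 0
  [0, -1/6, 0, 1] . (a_S1, a_S2, a_S3, a_S4) = 3/4

Solving yields:
  a_S1 = 9493/15410
  a_S2 = 9087/15410
  a_S3 = 5361/7705
  a_S4 = 6536/7705

Starting state is S1, so the absorption probability is a_S1 = 9493/15410.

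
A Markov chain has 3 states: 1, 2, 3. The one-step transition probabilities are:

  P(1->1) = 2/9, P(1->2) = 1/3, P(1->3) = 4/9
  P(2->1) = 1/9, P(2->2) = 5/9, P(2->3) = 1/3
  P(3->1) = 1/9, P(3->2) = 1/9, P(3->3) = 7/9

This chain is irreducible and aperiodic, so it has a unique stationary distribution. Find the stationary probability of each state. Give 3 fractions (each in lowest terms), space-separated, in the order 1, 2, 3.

The stationary distribution satisfies pi = pi * P, i.e.:
  pi_1 = 2/9*pi_1 + 1/9*pi_2 + 1/9*pi_3
  pi_2 = 1/3*pi_1 + 5/9*pi_2 + 1/9*pi_3
  pi_3 = 4/9*pi_1 + 1/3*pi_2 + 7/9*pi_3
with normalization: pi_1 + pi_2 + pi_3 = 1.

Using the first 2 balance equations plus normalization, the linear system A*pi = b is:
  [-7/9, 1/9, 1/9] . pi = 0
  [1/3, -4/9, 1/9] . pi = 0
  [1, 1, 1] . pi = 1

Solving yields:
  pi_1 = 1/8
  pi_2 = 1/4
  pi_3 = 5/8

Verification (pi * P):
  1/8*2/9 + 1/4*1/9 + 5/8*1/9 = 1/8 = pi_1  (ok)
  1/8*1/3 + 1/4*5/9 + 5/8*1/9 = 1/4 = pi_2  (ok)
  1/8*4/9 + 1/4*1/3 + 5/8*7/9 = 5/8 = pi_3  (ok)

Answer: 1/8 1/4 5/8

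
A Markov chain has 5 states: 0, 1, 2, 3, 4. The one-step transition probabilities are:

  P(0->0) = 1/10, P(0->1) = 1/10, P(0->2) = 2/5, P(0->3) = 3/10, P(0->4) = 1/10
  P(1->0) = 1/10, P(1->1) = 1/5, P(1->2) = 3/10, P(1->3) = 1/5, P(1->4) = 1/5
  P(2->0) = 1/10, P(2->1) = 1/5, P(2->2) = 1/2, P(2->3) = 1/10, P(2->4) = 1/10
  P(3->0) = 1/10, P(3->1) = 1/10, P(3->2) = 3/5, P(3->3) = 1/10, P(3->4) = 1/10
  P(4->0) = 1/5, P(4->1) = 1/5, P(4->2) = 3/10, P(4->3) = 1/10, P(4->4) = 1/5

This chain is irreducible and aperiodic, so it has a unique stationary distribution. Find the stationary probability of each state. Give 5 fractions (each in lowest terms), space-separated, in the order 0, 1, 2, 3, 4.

Answer: 343/3034 265/1517 670/1517 425/3034 198/1517

Derivation:
The stationary distribution satisfies pi = pi * P, i.e.:
  pi_0 = 1/10*pi_0 + 1/10*pi_1 + 1/10*pi_2 + 1/10*pi_3 + 1/5*pi_4
  pi_1 = 1/10*pi_0 + 1/5*pi_1 + 1/5*pi_2 + 1/10*pi_3 + 1/5*pi_4
  pi_2 = 2/5*pi_0 + 3/10*pi_1 + 1/2*pi_2 + 3/5*pi_3 + 3/10*pi_4
  pi_3 = 3/10*pi_0 + 1/5*pi_1 + 1/10*pi_2 + 1/10*pi_3 + 1/10*pi_4
  pi_4 = 1/10*pi_0 + 1/5*pi_1 + 1/10*pi_2 + 1/10*pi_3 + 1/5*pi_4
with normalization: pi_0 + pi_1 + pi_2 + pi_3 + pi_4 = 1.

Using the first 4 balance equations plus normalization, the linear system A*pi = b is:
  [-9/10, 1/10, 1/10, 1/10, 1/5] . pi = 0
  [1/10, -4/5, 1/5, 1/10, 1/5] . pi = 0
  [2/5, 3/10, -1/2, 3/5, 3/10] . pi = 0
  [3/10, 1/5, 1/10, -9/10, 1/10] . pi = 0
  [1, 1, 1, 1, 1] . pi = 1

Solving yields:
  pi_0 = 343/3034
  pi_1 = 265/1517
  pi_2 = 670/1517
  pi_3 = 425/3034
  pi_4 = 198/1517

Verification (pi * P):
  343/3034*1/10 + 265/1517*1/10 + 670/1517*1/10 + 425/3034*1/10 + 198/1517*1/5 = 343/3034 = pi_0  (ok)
  343/3034*1/10 + 265/1517*1/5 + 670/1517*1/5 + 425/3034*1/10 + 198/1517*1/5 = 265/1517 = pi_1  (ok)
  343/3034*2/5 + 265/1517*3/10 + 670/1517*1/2 + 425/3034*3/5 + 198/1517*3/10 = 670/1517 = pi_2  (ok)
  343/3034*3/10 + 265/1517*1/5 + 670/1517*1/10 + 425/3034*1/10 + 198/1517*1/10 = 425/3034 = pi_3  (ok)
  343/3034*1/10 + 265/1517*1/5 + 670/1517*1/10 + 425/3034*1/10 + 198/1517*1/5 = 198/1517 = pi_4  (ok)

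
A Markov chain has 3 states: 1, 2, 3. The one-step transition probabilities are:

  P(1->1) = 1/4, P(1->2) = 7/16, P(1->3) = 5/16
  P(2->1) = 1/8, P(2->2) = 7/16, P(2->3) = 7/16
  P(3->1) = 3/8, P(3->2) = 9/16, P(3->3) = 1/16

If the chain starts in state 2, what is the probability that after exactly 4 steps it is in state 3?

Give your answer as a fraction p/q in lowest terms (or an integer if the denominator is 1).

Computing P^4 by repeated multiplication:
P^1 =
  1: [1/4, 7/16, 5/16]
  2: [1/8, 7/16, 7/16]
  3: [3/8, 9/16, 1/16]
P^2 =
  1: [15/64, 61/128, 37/128]
  2: [1/4, 63/128, 33/128]
  3: [3/16, 57/128, 47/128]
P^3 =
  1: [29/128, 485/1024, 307/1024]
  2: [113/512, 481/1024, 317/1024]
  3: [123/512, 495/1024, 283/1024]
P^4 =
  1: [935/4096, 3891/8192, 2431/8192]
  2: [471/2048, 3901/8192, 2407/8192]
  3: [459/2048, 3867/8192, 2489/8192]

(P^4)[2 -> 3] = 2407/8192

Answer: 2407/8192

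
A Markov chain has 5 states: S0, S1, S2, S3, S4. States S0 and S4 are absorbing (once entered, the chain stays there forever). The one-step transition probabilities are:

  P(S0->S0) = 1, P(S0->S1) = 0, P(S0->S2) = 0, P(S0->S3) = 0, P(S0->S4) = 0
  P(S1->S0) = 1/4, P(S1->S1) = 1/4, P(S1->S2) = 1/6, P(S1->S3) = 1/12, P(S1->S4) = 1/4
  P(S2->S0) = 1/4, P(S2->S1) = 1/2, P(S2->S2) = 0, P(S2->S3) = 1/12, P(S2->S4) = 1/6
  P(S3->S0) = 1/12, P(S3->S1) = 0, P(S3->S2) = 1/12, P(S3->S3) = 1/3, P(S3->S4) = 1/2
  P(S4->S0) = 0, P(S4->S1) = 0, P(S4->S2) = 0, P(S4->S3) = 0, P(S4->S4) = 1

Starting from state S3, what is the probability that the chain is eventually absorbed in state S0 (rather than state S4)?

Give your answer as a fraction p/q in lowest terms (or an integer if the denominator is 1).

Let a_i = P(absorbed in S0 | start in state i).
Boundary conditions: a_S0 = 1, a_S4 = 0.
For each transient state i, a_i = sum_j P(i->j) * a_j:
  a_S1 = 1/4*a_S0 + 1/4*a_S1 + 1/6*a_S2 + 1/12*a_S3 + 1/4*a_S4
  a_S2 = 1/4*a_S0 + 1/2*a_S1 + 0*a_S2 + 1/12*a_S3 + 1/6*a_S4
  a_S3 = 1/12*a_S0 + 0*a_S1 + 1/12*a_S2 + 1/3*a_S3 + 1/2*a_S4

Substituting a_S0 = 1 and a_S4 = 0, rearrange to (I - Q) a = r where r[i] = P(i -> S0):
  [3/4, -1/6, -1/12] . (a_S1, a_S2, a_S3) = 1/4
  [-1/2, 1, -1/12] . (a_S1, a_S2, a_S3) = 1/4
  [0, -1/12, 2/3] . (a_S1, a_S2, a_S3) = 1/12

Solving yields:
  a_S1 = 350/753
  a_S2 = 125/251
  a_S3 = 47/251

Starting state is S3, so the absorption probability is a_S3 = 47/251.

Answer: 47/251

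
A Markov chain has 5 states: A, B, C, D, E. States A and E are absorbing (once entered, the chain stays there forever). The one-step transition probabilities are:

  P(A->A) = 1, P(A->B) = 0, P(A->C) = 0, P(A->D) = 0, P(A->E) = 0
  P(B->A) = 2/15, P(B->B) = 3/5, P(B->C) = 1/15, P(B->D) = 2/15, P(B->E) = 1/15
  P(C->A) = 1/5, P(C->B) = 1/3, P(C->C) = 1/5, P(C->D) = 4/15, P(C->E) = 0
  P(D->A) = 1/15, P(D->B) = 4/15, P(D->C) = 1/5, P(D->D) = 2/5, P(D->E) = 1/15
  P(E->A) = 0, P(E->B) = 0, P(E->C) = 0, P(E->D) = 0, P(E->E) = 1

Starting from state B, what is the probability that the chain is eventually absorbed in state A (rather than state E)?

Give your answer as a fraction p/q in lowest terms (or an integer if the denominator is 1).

Let a_i = P(absorbed in A | start in state i).
Boundary conditions: a_A = 1, a_E = 0.
For each transient state i, a_i = sum_j P(i->j) * a_j:
  a_B = 2/15*a_A + 3/5*a_B + 1/15*a_C + 2/15*a_D + 1/15*a_E
  a_C = 1/5*a_A + 1/3*a_B + 1/5*a_C + 4/15*a_D + 0*a_E
  a_D = 1/15*a_A + 4/15*a_B + 1/5*a_C + 2/5*a_D + 1/15*a_E

Substituting a_A = 1 and a_E = 0, rearrange to (I - Q) a = r where r[i] = P(i -> A):
  [2/5, -1/15, -2/15] . (a_B, a_C, a_D) = 2/15
  [-1/3, 4/5, -4/15] . (a_B, a_C, a_D) = 1/5
  [-4/15, -1/5, 3/5] . (a_B, a_C, a_D) = 1/15

Solving yields:
  a_B = 265/389
  a_C = 294/389
  a_D = 259/389

Starting state is B, so the absorption probability is a_B = 265/389.

Answer: 265/389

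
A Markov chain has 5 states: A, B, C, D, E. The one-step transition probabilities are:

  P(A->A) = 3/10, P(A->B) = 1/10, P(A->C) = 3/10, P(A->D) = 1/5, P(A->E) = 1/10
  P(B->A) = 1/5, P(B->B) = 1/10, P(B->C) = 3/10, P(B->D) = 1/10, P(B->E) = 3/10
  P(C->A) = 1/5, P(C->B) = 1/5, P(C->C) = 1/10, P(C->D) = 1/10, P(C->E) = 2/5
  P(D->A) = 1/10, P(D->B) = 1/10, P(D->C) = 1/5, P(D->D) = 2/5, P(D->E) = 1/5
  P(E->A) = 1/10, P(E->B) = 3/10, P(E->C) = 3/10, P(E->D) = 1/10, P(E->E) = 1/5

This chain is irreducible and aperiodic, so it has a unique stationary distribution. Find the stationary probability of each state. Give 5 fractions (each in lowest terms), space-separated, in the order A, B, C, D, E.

Answer: 208/1181 1430/8267 1951/8267 1389/8267 2041/8267

Derivation:
The stationary distribution satisfies pi = pi * P, i.e.:
  pi_A = 3/10*pi_A + 1/5*pi_B + 1/5*pi_C + 1/10*pi_D + 1/10*pi_E
  pi_B = 1/10*pi_A + 1/10*pi_B + 1/5*pi_C + 1/10*pi_D + 3/10*pi_E
  pi_C = 3/10*pi_A + 3/10*pi_B + 1/10*pi_C + 1/5*pi_D + 3/10*pi_E
  pi_D = 1/5*pi_A + 1/10*pi_B + 1/10*pi_C + 2/5*pi_D + 1/10*pi_E
  pi_E = 1/10*pi_A + 3/10*pi_B + 2/5*pi_C + 1/5*pi_D + 1/5*pi_E
with normalization: pi_A + pi_B + pi_C + pi_D + pi_E = 1.

Using the first 4 balance equations plus normalization, the linear system A*pi = b is:
  [-7/10, 1/5, 1/5, 1/10, 1/10] . pi = 0
  [1/10, -9/10, 1/5, 1/10, 3/10] . pi = 0
  [3/10, 3/10, -9/10, 1/5, 3/10] . pi = 0
  [1/5, 1/10, 1/10, -3/5, 1/10] . pi = 0
  [1, 1, 1, 1, 1] . pi = 1

Solving yields:
  pi_A = 208/1181
  pi_B = 1430/8267
  pi_C = 1951/8267
  pi_D = 1389/8267
  pi_E = 2041/8267

Verification (pi * P):
  208/1181*3/10 + 1430/8267*1/5 + 1951/8267*1/5 + 1389/8267*1/10 + 2041/8267*1/10 = 208/1181 = pi_A  (ok)
  208/1181*1/10 + 1430/8267*1/10 + 1951/8267*1/5 + 1389/8267*1/10 + 2041/8267*3/10 = 1430/8267 = pi_B  (ok)
  208/1181*3/10 + 1430/8267*3/10 + 1951/8267*1/10 + 1389/8267*1/5 + 2041/8267*3/10 = 1951/8267 = pi_C  (ok)
  208/1181*1/5 + 1430/8267*1/10 + 1951/8267*1/10 + 1389/8267*2/5 + 2041/8267*1/10 = 1389/8267 = pi_D  (ok)
  208/1181*1/10 + 1430/8267*3/10 + 1951/8267*2/5 + 1389/8267*1/5 + 2041/8267*1/5 = 2041/8267 = pi_E  (ok)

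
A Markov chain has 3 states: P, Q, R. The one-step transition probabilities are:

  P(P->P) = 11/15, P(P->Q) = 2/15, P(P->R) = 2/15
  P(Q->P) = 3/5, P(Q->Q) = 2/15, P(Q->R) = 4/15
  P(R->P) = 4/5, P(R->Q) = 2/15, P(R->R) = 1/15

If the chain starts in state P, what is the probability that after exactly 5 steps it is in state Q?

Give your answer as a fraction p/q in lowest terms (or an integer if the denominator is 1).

Computing P^5 by repeated multiplication:
P^1 =
  P: [11/15, 2/15, 2/15]
  Q: [3/5, 2/15, 4/15]
  R: [4/5, 2/15, 1/15]
P^2 =
  P: [163/225, 2/15, 32/225]
  Q: [11/15, 2/15, 2/15]
  R: [18/25, 2/15, 11/75]
P^3 =
  P: [2447/3375, 2/15, 478/3375]
  Q: [163/225, 2/15, 32/225]
  R: [272/375, 2/15, 53/375]
P^4 =
  P: [36703/50625, 2/15, 7172/50625]
  Q: [2447/3375, 2/15, 478/3375]
  R: [4078/5625, 2/15, 797/5625]
P^5 =
  P: [550547/759375, 2/15, 107578/759375]
  Q: [36703/50625, 2/15, 7172/50625]
  R: [61172/84375, 2/15, 11953/84375]

(P^5)[P -> Q] = 2/15

Answer: 2/15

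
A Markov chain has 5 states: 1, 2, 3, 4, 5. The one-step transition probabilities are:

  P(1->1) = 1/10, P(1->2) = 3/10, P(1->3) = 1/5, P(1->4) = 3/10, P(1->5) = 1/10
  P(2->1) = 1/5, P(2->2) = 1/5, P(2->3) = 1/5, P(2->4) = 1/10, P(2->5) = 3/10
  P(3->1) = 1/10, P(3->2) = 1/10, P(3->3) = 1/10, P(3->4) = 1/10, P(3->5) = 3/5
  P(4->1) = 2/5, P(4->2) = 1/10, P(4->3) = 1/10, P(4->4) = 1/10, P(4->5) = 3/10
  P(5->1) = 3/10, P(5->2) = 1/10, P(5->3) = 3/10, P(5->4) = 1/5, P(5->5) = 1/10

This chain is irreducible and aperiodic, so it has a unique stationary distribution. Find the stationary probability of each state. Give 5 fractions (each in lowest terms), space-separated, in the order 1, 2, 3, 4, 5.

Answer: 1018/4645 2227/13935 883/4645 2368/13935 3637/13935

Derivation:
The stationary distribution satisfies pi = pi * P, i.e.:
  pi_1 = 1/10*pi_1 + 1/5*pi_2 + 1/10*pi_3 + 2/5*pi_4 + 3/10*pi_5
  pi_2 = 3/10*pi_1 + 1/5*pi_2 + 1/10*pi_3 + 1/10*pi_4 + 1/10*pi_5
  pi_3 = 1/5*pi_1 + 1/5*pi_2 + 1/10*pi_3 + 1/10*pi_4 + 3/10*pi_5
  pi_4 = 3/10*pi_1 + 1/10*pi_2 + 1/10*pi_3 + 1/10*pi_4 + 1/5*pi_5
  pi_5 = 1/10*pi_1 + 3/10*pi_2 + 3/5*pi_3 + 3/10*pi_4 + 1/10*pi_5
with normalization: pi_1 + pi_2 + pi_3 + pi_4 + pi_5 = 1.

Using the first 4 balance equations plus normalization, the linear system A*pi = b is:
  [-9/10, 1/5, 1/10, 2/5, 3/10] . pi = 0
  [3/10, -4/5, 1/10, 1/10, 1/10] . pi = 0
  [1/5, 1/5, -9/10, 1/10, 3/10] . pi = 0
  [3/10, 1/10, 1/10, -9/10, 1/5] . pi = 0
  [1, 1, 1, 1, 1] . pi = 1

Solving yields:
  pi_1 = 1018/4645
  pi_2 = 2227/13935
  pi_3 = 883/4645
  pi_4 = 2368/13935
  pi_5 = 3637/13935

Verification (pi * P):
  1018/4645*1/10 + 2227/13935*1/5 + 883/4645*1/10 + 2368/13935*2/5 + 3637/13935*3/10 = 1018/4645 = pi_1  (ok)
  1018/4645*3/10 + 2227/13935*1/5 + 883/4645*1/10 + 2368/13935*1/10 + 3637/13935*1/10 = 2227/13935 = pi_2  (ok)
  1018/4645*1/5 + 2227/13935*1/5 + 883/4645*1/10 + 2368/13935*1/10 + 3637/13935*3/10 = 883/4645 = pi_3  (ok)
  1018/4645*3/10 + 2227/13935*1/10 + 883/4645*1/10 + 2368/13935*1/10 + 3637/13935*1/5 = 2368/13935 = pi_4  (ok)
  1018/4645*1/10 + 2227/13935*3/10 + 883/4645*3/5 + 2368/13935*3/10 + 3637/13935*1/10 = 3637/13935 = pi_5  (ok)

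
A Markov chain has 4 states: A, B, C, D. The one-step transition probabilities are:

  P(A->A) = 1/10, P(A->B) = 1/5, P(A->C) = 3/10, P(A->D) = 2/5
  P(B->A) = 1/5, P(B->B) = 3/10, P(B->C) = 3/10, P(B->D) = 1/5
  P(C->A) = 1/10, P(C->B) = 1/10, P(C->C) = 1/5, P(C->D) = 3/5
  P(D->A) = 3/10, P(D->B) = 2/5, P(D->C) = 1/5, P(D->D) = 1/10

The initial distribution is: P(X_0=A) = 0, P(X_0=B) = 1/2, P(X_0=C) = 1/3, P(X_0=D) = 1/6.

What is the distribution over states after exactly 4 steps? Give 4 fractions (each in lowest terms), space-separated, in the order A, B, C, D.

Answer: 117/625 15761/60000 7351/30000 3661/12000

Derivation:
Propagating the distribution step by step (d_{t+1} = d_t * P):
d_0 = (A=0, B=1/2, C=1/3, D=1/6)
  d_1[A] = 0*1/10 + 1/2*1/5 + 1/3*1/10 + 1/6*3/10 = 11/60
  d_1[B] = 0*1/5 + 1/2*3/10 + 1/3*1/10 + 1/6*2/5 = 1/4
  d_1[C] = 0*3/10 + 1/2*3/10 + 1/3*1/5 + 1/6*1/5 = 1/4
  d_1[D] = 0*2/5 + 1/2*1/5 + 1/3*3/5 + 1/6*1/10 = 19/60
d_1 = (A=11/60, B=1/4, C=1/4, D=19/60)
  d_2[A] = 11/60*1/10 + 1/4*1/5 + 1/4*1/10 + 19/60*3/10 = 113/600
  d_2[B] = 11/60*1/5 + 1/4*3/10 + 1/4*1/10 + 19/60*2/5 = 79/300
  d_2[C] = 11/60*3/10 + 1/4*3/10 + 1/4*1/5 + 19/60*1/5 = 73/300
  d_2[D] = 11/60*2/5 + 1/4*1/5 + 1/4*3/5 + 19/60*1/10 = 61/200
d_2 = (A=113/600, B=79/300, C=73/300, D=61/200)
  d_3[A] = 113/600*1/10 + 79/300*1/5 + 73/300*1/10 + 61/200*3/10 = 281/1500
  d_3[B] = 113/600*1/5 + 79/300*3/10 + 73/300*1/10 + 61/200*2/5 = 263/1000
  d_3[C] = 113/600*3/10 + 79/300*3/10 + 73/300*1/5 + 61/200*1/5 = 1471/6000
  d_3[D] = 113/600*2/5 + 79/300*1/5 + 73/300*3/5 + 61/200*1/10 = 609/2000
d_3 = (A=281/1500, B=263/1000, C=1471/6000, D=609/2000)
  d_4[A] = 281/1500*1/10 + 263/1000*1/5 + 1471/6000*1/10 + 609/2000*3/10 = 117/625
  d_4[B] = 281/1500*1/5 + 263/1000*3/10 + 1471/6000*1/10 + 609/2000*2/5 = 15761/60000
  d_4[C] = 281/1500*3/10 + 263/1000*3/10 + 1471/6000*1/5 + 609/2000*1/5 = 7351/30000
  d_4[D] = 281/1500*2/5 + 263/1000*1/5 + 1471/6000*3/5 + 609/2000*1/10 = 3661/12000
d_4 = (A=117/625, B=15761/60000, C=7351/30000, D=3661/12000)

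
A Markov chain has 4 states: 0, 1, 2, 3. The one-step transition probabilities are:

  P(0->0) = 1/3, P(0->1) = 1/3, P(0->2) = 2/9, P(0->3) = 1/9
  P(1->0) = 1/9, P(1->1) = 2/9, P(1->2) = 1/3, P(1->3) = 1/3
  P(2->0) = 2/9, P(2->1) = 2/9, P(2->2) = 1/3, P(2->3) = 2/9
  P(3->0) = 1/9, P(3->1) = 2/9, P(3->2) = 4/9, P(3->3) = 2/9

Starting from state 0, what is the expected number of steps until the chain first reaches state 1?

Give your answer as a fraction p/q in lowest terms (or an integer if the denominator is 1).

Let h_i = expected steps to first reach 1 from state i.
Boundary: h_1 = 0.
First-step equations for the other states:
  h_0 = 1 + 1/3*h_0 + 1/3*h_1 + 2/9*h_2 + 1/9*h_3
  h_2 = 1 + 2/9*h_0 + 2/9*h_1 + 1/3*h_2 + 2/9*h_3
  h_3 = 1 + 1/9*h_0 + 2/9*h_1 + 4/9*h_2 + 2/9*h_3

Substituting h_1 = 0 and rearranging gives the linear system (I - Q) h = 1:
  [2/3, -2/9, -1/9] . (h_0, h_2, h_3) = 1
  [-2/9, 2/3, -2/9] . (h_0, h_2, h_3) = 1
  [-1/9, -4/9, 7/9] . (h_0, h_2, h_3) = 1

Solving yields:
  h_0 = 279/79
  h_2 = 639/158
  h_3 = 324/79

Starting state is 0, so the expected hitting time is h_0 = 279/79.

Answer: 279/79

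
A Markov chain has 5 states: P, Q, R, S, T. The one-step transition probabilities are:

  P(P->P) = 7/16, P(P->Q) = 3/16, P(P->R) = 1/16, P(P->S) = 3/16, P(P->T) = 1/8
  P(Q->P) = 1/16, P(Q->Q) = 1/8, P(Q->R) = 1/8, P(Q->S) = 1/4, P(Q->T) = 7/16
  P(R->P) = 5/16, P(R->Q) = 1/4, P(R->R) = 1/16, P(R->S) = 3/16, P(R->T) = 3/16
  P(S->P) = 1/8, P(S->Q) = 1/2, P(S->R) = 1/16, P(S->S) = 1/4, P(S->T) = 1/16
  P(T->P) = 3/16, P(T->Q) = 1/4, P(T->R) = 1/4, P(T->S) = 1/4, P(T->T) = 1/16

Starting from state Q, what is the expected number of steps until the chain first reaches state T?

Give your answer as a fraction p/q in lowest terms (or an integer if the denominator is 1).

Answer: 44576/12293

Derivation:
Let h_i = expected steps to first reach T from state i.
Boundary: h_T = 0.
First-step equations for the other states:
  h_P = 1 + 7/16*h_P + 3/16*h_Q + 1/16*h_R + 3/16*h_S + 1/8*h_T
  h_Q = 1 + 1/16*h_P + 1/8*h_Q + 1/8*h_R + 1/4*h_S + 7/16*h_T
  h_R = 1 + 5/16*h_P + 1/4*h_Q + 1/16*h_R + 3/16*h_S + 3/16*h_T
  h_S = 1 + 1/8*h_P + 1/2*h_Q + 1/16*h_R + 1/4*h_S + 1/16*h_T

Substituting h_T = 0 and rearranging gives the linear system (I - Q) h = 1:
  [9/16, -3/16, -1/16, -3/16] . (h_P, h_Q, h_R, h_S) = 1
  [-1/16, 7/8, -1/8, -1/4] . (h_P, h_Q, h_R, h_S) = 1
  [-5/16, -1/4, 15/16, -3/16] . (h_P, h_Q, h_R, h_S) = 1
  [-1/8, -1/2, -1/16, 3/4] . (h_P, h_Q, h_R, h_S) = 1

Solving yields:
  h_P = 63760/12293
  h_Q = 44576/12293
  h_R = 58576/12293
  h_S = 61616/12293

Starting state is Q, so the expected hitting time is h_Q = 44576/12293.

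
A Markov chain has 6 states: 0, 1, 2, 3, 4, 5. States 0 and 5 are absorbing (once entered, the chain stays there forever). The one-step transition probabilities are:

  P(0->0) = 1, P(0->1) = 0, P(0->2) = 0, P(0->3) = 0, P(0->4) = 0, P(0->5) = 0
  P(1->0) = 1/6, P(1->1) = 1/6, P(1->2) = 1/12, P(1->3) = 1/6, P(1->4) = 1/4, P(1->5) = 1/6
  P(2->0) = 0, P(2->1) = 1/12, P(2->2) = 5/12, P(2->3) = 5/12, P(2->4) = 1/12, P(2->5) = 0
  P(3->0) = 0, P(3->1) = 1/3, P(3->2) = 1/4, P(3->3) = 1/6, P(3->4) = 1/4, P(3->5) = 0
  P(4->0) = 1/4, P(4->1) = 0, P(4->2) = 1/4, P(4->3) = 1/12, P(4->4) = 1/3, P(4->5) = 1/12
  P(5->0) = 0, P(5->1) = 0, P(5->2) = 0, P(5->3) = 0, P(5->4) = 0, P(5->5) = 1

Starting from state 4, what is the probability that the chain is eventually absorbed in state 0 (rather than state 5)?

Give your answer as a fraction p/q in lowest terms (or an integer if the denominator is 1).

Answer: 404/579

Derivation:
Let a_i = P(absorbed in 0 | start in state i).
Boundary conditions: a_0 = 1, a_5 = 0.
For each transient state i, a_i = sum_j P(i->j) * a_j:
  a_1 = 1/6*a_0 + 1/6*a_1 + 1/12*a_2 + 1/6*a_3 + 1/4*a_4 + 1/6*a_5
  a_2 = 0*a_0 + 1/12*a_1 + 5/12*a_2 + 5/12*a_3 + 1/12*a_4 + 0*a_5
  a_3 = 0*a_0 + 1/3*a_1 + 1/4*a_2 + 1/6*a_3 + 1/4*a_4 + 0*a_5
  a_4 = 1/4*a_0 + 0*a_1 + 1/4*a_2 + 1/12*a_3 + 1/3*a_4 + 1/12*a_5

Substituting a_0 = 1 and a_5 = 0, rearrange to (I - Q) a = r where r[i] = P(i -> 0):
  [5/6, -1/12, -1/6, -1/4] . (a_1, a_2, a_3, a_4) = 1/6
  [-1/12, 7/12, -5/12, -1/12] . (a_1, a_2, a_3, a_4) = 0
  [-1/3, -1/4, 5/6, -1/4] . (a_1, a_2, a_3, a_4) = 0
  [0, -1/4, -1/12, 2/3] . (a_1, a_2, a_3, a_4) = 1/4

Solving yields:
  a_1 = 349/579
  a_2 = 374/579
  a_3 = 373/579
  a_4 = 404/579

Starting state is 4, so the absorption probability is a_4 = 404/579.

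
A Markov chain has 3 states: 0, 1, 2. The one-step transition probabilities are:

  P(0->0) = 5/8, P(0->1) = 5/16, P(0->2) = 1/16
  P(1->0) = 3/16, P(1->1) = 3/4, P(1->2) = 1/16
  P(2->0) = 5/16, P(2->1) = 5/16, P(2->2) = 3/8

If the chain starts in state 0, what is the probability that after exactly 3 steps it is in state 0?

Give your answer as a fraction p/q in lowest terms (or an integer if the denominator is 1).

Computing P^3 by repeated multiplication:
P^1 =
  0: [5/8, 5/16, 1/16]
  1: [3/16, 3/4, 1/16]
  2: [5/16, 5/16, 3/8]
P^2 =
  0: [15/32, 115/256, 21/256]
  1: [71/256, 41/64, 21/256]
  2: [95/256, 115/256, 23/128]
P^3 =
  0: [825/2048, 2085/4096, 361/4096]
  1: [1307/4096, 607/1024, 361/4096]
  2: [1525/4096, 2085/4096, 243/2048]

(P^3)[0 -> 0] = 825/2048

Answer: 825/2048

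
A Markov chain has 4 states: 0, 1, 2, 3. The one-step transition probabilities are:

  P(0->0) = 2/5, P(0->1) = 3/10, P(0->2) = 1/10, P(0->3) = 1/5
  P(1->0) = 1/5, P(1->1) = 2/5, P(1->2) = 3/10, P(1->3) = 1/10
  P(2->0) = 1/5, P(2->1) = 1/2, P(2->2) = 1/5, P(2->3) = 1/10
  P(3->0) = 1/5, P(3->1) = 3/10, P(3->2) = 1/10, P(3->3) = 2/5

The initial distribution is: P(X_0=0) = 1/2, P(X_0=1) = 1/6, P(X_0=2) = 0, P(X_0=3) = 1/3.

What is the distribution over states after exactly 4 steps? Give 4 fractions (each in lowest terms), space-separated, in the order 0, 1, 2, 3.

Answer: 313/1250 22499/60000 1159/6000 3629/20000

Derivation:
Propagating the distribution step by step (d_{t+1} = d_t * P):
d_0 = (0=1/2, 1=1/6, 2=0, 3=1/3)
  d_1[0] = 1/2*2/5 + 1/6*1/5 + 0*1/5 + 1/3*1/5 = 3/10
  d_1[1] = 1/2*3/10 + 1/6*2/5 + 0*1/2 + 1/3*3/10 = 19/60
  d_1[2] = 1/2*1/10 + 1/6*3/10 + 0*1/5 + 1/3*1/10 = 2/15
  d_1[3] = 1/2*1/5 + 1/6*1/10 + 0*1/10 + 1/3*2/5 = 1/4
d_1 = (0=3/10, 1=19/60, 2=2/15, 3=1/4)
  d_2[0] = 3/10*2/5 + 19/60*1/5 + 2/15*1/5 + 1/4*1/5 = 13/50
  d_2[1] = 3/10*3/10 + 19/60*2/5 + 2/15*1/2 + 1/4*3/10 = 43/120
  d_2[2] = 3/10*1/10 + 19/60*3/10 + 2/15*1/5 + 1/4*1/10 = 53/300
  d_2[3] = 3/10*1/5 + 19/60*1/10 + 2/15*1/10 + 1/4*2/5 = 41/200
d_2 = (0=13/50, 1=43/120, 2=53/300, 3=41/200)
  d_3[0] = 13/50*2/5 + 43/120*1/5 + 53/300*1/5 + 41/200*1/5 = 63/250
  d_3[1] = 13/50*3/10 + 43/120*2/5 + 53/300*1/2 + 41/200*3/10 = 2227/6000
  d_3[2] = 13/50*1/10 + 43/120*3/10 + 53/300*1/5 + 41/200*1/10 = 71/375
  d_3[3] = 13/50*1/5 + 43/120*1/10 + 53/300*1/10 + 41/200*2/5 = 3/16
d_3 = (0=63/250, 1=2227/6000, 2=71/375, 3=3/16)
  d_4[0] = 63/250*2/5 + 2227/6000*1/5 + 71/375*1/5 + 3/16*1/5 = 313/1250
  d_4[1] = 63/250*3/10 + 2227/6000*2/5 + 71/375*1/2 + 3/16*3/10 = 22499/60000
  d_4[2] = 63/250*1/10 + 2227/6000*3/10 + 71/375*1/5 + 3/16*1/10 = 1159/6000
  d_4[3] = 63/250*1/5 + 2227/6000*1/10 + 71/375*1/10 + 3/16*2/5 = 3629/20000
d_4 = (0=313/1250, 1=22499/60000, 2=1159/6000, 3=3629/20000)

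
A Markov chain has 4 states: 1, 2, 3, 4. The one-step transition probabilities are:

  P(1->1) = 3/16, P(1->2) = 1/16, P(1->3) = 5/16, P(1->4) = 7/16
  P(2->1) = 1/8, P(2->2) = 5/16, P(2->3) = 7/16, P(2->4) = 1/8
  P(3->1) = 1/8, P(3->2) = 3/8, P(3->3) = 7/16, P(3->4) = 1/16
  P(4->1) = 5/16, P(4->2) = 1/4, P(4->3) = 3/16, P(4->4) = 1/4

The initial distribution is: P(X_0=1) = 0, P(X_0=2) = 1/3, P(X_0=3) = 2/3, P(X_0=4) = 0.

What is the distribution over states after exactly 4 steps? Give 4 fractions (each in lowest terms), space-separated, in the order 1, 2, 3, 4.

Propagating the distribution step by step (d_{t+1} = d_t * P):
d_0 = (1=0, 2=1/3, 3=2/3, 4=0)
  d_1[1] = 0*3/16 + 1/3*1/8 + 2/3*1/8 + 0*5/16 = 1/8
  d_1[2] = 0*1/16 + 1/3*5/16 + 2/3*3/8 + 0*1/4 = 17/48
  d_1[3] = 0*5/16 + 1/3*7/16 + 2/3*7/16 + 0*3/16 = 7/16
  d_1[4] = 0*7/16 + 1/3*1/8 + 2/3*1/16 + 0*1/4 = 1/12
d_1 = (1=1/8, 2=17/48, 3=7/16, 4=1/12)
  d_2[1] = 1/8*3/16 + 17/48*1/8 + 7/16*1/8 + 1/12*5/16 = 19/128
  d_2[2] = 1/8*1/16 + 17/48*5/16 + 7/16*3/8 + 1/12*1/4 = 233/768
  d_2[3] = 1/8*5/16 + 17/48*7/16 + 7/16*7/16 + 1/12*3/16 = 77/192
  d_2[4] = 1/8*7/16 + 17/48*1/8 + 7/16*1/16 + 1/12*1/4 = 113/768
d_2 = (1=19/128, 2=233/768, 3=77/192, 4=113/768)
  d_3[1] = 19/128*3/16 + 233/768*1/8 + 77/192*1/8 + 113/768*5/16 = 663/4096
  d_3[2] = 19/128*1/16 + 233/768*5/16 + 77/192*3/8 + 113/768*1/4 = 1193/4096
  d_3[3] = 19/128*5/16 + 233/768*7/16 + 77/192*7/16 + 113/768*3/16 = 587/1536
  d_3[4] = 19/128*7/16 + 233/768*1/8 + 77/192*1/16 + 113/768*1/4 = 253/1536
d_3 = (1=663/4096, 2=1193/4096, 3=587/1536, 4=253/1536)
  d_4[1] = 663/4096*3/16 + 1193/4096*1/8 + 587/1536*1/8 + 253/1536*5/16 = 10879/65536
  d_4[2] = 663/4096*1/16 + 1193/4096*5/16 + 587/1536*3/8 + 253/1536*1/4 = 14039/49152
  d_4[3] = 663/4096*5/16 + 1193/4096*7/16 + 587/1536*7/16 + 253/1536*3/16 = 36971/98304
  d_4[4] = 663/4096*7/16 + 1193/4096*1/8 + 587/1536*1/16 + 253/1536*1/4 = 11291/65536
d_4 = (1=10879/65536, 2=14039/49152, 3=36971/98304, 4=11291/65536)

Answer: 10879/65536 14039/49152 36971/98304 11291/65536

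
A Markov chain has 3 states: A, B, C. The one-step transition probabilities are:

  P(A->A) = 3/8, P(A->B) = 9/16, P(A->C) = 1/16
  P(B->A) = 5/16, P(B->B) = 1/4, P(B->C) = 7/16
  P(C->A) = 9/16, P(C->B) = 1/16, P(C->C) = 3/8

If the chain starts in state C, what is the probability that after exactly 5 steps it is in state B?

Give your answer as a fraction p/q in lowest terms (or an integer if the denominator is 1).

Answer: 339777/1048576

Derivation:
Computing P^5 by repeated multiplication:
P^1 =
  A: [3/8, 9/16, 1/16]
  B: [5/16, 1/4, 7/16]
  C: [9/16, 1/16, 3/8]
P^2 =
  A: [45/128, 91/256, 75/256]
  B: [113/256, 17/64, 75/256]
  C: [113/256, 91/256, 13/64]
P^3 =
  A: [835/2048, 1249/4096, 1177/4096]
  B: [1693/4096, 341/1024, 1039/4096]
  C: [1601/4096, 1433/4096, 531/2048]
P^4 =
  A: [13429/32768, 21203/65536, 17475/65536]
  B: [26329/65536, 5433/16384, 17475/65536]
  C: [26329/65536, 21203/65536, 4501/16384]
P^5 =
  A: [212219/524288, 344009/1048576, 280129/1048576]
  B: [423909/1048576, 85341/262144, 283303/1048576]
  C: [426025/1048576, 339777/1048576, 141387/524288]

(P^5)[C -> B] = 339777/1048576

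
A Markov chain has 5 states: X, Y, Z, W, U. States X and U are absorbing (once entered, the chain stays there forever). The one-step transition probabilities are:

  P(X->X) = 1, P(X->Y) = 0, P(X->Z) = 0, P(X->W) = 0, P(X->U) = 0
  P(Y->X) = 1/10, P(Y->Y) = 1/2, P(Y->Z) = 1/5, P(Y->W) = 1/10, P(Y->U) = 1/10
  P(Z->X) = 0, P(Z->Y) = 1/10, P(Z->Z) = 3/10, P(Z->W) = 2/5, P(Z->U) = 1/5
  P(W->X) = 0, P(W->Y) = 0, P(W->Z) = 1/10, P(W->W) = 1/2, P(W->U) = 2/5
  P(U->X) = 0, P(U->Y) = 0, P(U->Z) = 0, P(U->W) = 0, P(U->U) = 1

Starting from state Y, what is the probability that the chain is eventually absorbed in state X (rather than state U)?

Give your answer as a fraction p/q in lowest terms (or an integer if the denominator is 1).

Let a_i = P(absorbed in X | start in state i).
Boundary conditions: a_X = 1, a_U = 0.
For each transient state i, a_i = sum_j P(i->j) * a_j:
  a_Y = 1/10*a_X + 1/2*a_Y + 1/5*a_Z + 1/10*a_W + 1/10*a_U
  a_Z = 0*a_X + 1/10*a_Y + 3/10*a_Z + 2/5*a_W + 1/5*a_U
  a_W = 0*a_X + 0*a_Y + 1/10*a_Z + 1/2*a_W + 2/5*a_U

Substituting a_X = 1 and a_U = 0, rearrange to (I - Q) a = r where r[i] = P(i -> X):
  [1/2, -1/5, -1/10] . (a_Y, a_Z, a_W) = 1/10
  [-1/10, 7/10, -2/5] . (a_Y, a_Z, a_W) = 0
  [0, -1/10, 1/2] . (a_Y, a_Z, a_W) = 0

Solving yields:
  a_Y = 31/144
  a_Z = 5/144
  a_W = 1/144

Starting state is Y, so the absorption probability is a_Y = 31/144.

Answer: 31/144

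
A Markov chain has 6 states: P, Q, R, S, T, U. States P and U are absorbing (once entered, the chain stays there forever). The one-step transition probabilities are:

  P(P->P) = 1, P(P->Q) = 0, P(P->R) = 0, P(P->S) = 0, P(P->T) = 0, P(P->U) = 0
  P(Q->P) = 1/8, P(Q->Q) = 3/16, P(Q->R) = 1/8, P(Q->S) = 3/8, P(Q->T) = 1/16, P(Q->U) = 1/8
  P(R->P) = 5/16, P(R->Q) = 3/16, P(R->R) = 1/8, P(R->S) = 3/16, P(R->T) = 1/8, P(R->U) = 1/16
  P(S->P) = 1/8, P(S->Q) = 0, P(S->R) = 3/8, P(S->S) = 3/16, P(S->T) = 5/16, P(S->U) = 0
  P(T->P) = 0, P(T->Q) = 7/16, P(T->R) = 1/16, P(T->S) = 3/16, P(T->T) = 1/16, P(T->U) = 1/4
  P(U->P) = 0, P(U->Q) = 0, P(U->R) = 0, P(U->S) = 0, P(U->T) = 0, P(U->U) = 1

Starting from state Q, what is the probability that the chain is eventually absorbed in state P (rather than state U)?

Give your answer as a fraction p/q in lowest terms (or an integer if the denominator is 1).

Let a_i = P(absorbed in P | start in state i).
Boundary conditions: a_P = 1, a_U = 0.
For each transient state i, a_i = sum_j P(i->j) * a_j:
  a_Q = 1/8*a_P + 3/16*a_Q + 1/8*a_R + 3/8*a_S + 1/16*a_T + 1/8*a_U
  a_R = 5/16*a_P + 3/16*a_Q + 1/8*a_R + 3/16*a_S + 1/8*a_T + 1/16*a_U
  a_S = 1/8*a_P + 0*a_Q + 3/8*a_R + 3/16*a_S + 5/16*a_T + 0*a_U
  a_T = 0*a_P + 7/16*a_Q + 1/16*a_R + 3/16*a_S + 1/16*a_T + 1/4*a_U

Substituting a_P = 1 and a_U = 0, rearrange to (I - Q) a = r where r[i] = P(i -> P):
  [13/16, -1/8, -3/8, -1/16] . (a_Q, a_R, a_S, a_T) = 1/8
  [-3/16, 7/8, -3/16, -1/8] . (a_Q, a_R, a_S, a_T) = 5/16
  [0, -3/8, 13/16, -5/16] . (a_Q, a_R, a_S, a_T) = 1/8
  [-7/16, -1/16, -3/16, 15/16] . (a_Q, a_R, a_S, a_T) = 0

Solving yields:
  a_Q = 11941/20200
  a_R = 13859/20200
  a_S = 13003/20200
  a_T = 9097/20200

Starting state is Q, so the absorption probability is a_Q = 11941/20200.

Answer: 11941/20200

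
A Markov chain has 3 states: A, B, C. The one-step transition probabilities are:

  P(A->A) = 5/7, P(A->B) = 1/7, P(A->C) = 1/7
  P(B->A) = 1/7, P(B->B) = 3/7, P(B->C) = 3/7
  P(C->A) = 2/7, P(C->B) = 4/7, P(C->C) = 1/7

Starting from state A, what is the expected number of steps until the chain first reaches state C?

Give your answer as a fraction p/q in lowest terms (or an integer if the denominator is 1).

Answer: 5

Derivation:
Let h_i = expected steps to first reach C from state i.
Boundary: h_C = 0.
First-step equations for the other states:
  h_A = 1 + 5/7*h_A + 1/7*h_B + 1/7*h_C
  h_B = 1 + 1/7*h_A + 3/7*h_B + 3/7*h_C

Substituting h_C = 0 and rearranging gives the linear system (I - Q) h = 1:
  [2/7, -1/7] . (h_A, h_B) = 1
  [-1/7, 4/7] . (h_A, h_B) = 1

Solving yields:
  h_A = 5
  h_B = 3

Starting state is A, so the expected hitting time is h_A = 5.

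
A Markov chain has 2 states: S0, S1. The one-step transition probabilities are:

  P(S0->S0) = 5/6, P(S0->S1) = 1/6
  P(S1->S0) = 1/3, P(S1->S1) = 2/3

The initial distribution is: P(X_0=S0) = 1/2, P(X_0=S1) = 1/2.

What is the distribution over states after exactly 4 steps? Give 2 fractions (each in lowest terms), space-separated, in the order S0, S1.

Answer: 21/32 11/32

Derivation:
Propagating the distribution step by step (d_{t+1} = d_t * P):
d_0 = (S0=1/2, S1=1/2)
  d_1[S0] = 1/2*5/6 + 1/2*1/3 = 7/12
  d_1[S1] = 1/2*1/6 + 1/2*2/3 = 5/12
d_1 = (S0=7/12, S1=5/12)
  d_2[S0] = 7/12*5/6 + 5/12*1/3 = 5/8
  d_2[S1] = 7/12*1/6 + 5/12*2/3 = 3/8
d_2 = (S0=5/8, S1=3/8)
  d_3[S0] = 5/8*5/6 + 3/8*1/3 = 31/48
  d_3[S1] = 5/8*1/6 + 3/8*2/3 = 17/48
d_3 = (S0=31/48, S1=17/48)
  d_4[S0] = 31/48*5/6 + 17/48*1/3 = 21/32
  d_4[S1] = 31/48*1/6 + 17/48*2/3 = 11/32
d_4 = (S0=21/32, S1=11/32)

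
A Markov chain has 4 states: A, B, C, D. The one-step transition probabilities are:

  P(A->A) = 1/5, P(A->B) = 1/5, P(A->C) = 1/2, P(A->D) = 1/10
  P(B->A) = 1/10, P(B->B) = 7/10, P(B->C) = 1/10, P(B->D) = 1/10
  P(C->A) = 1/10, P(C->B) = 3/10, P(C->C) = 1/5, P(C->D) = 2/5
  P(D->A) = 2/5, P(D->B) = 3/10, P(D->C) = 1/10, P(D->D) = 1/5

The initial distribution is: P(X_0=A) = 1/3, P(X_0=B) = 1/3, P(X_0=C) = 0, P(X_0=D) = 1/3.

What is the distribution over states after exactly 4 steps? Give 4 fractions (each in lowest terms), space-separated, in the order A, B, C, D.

Propagating the distribution step by step (d_{t+1} = d_t * P):
d_0 = (A=1/3, B=1/3, C=0, D=1/3)
  d_1[A] = 1/3*1/5 + 1/3*1/10 + 0*1/10 + 1/3*2/5 = 7/30
  d_1[B] = 1/3*1/5 + 1/3*7/10 + 0*3/10 + 1/3*3/10 = 2/5
  d_1[C] = 1/3*1/2 + 1/3*1/10 + 0*1/5 + 1/3*1/10 = 7/30
  d_1[D] = 1/3*1/10 + 1/3*1/10 + 0*2/5 + 1/3*1/5 = 2/15
d_1 = (A=7/30, B=2/5, C=7/30, D=2/15)
  d_2[A] = 7/30*1/5 + 2/5*1/10 + 7/30*1/10 + 2/15*2/5 = 49/300
  d_2[B] = 7/30*1/5 + 2/5*7/10 + 7/30*3/10 + 2/15*3/10 = 131/300
  d_2[C] = 7/30*1/2 + 2/5*1/10 + 7/30*1/5 + 2/15*1/10 = 13/60
  d_2[D] = 7/30*1/10 + 2/5*1/10 + 7/30*2/5 + 2/15*1/5 = 11/60
d_2 = (A=49/300, B=131/300, C=13/60, D=11/60)
  d_3[A] = 49/300*1/5 + 131/300*1/10 + 13/60*1/10 + 11/60*2/5 = 257/1500
  d_3[B] = 49/300*1/5 + 131/300*7/10 + 13/60*3/10 + 11/60*3/10 = 11/24
  d_3[C] = 49/300*1/2 + 131/300*1/10 + 13/60*1/5 + 11/60*1/10 = 187/1000
  d_3[D] = 49/300*1/10 + 131/300*1/10 + 13/60*2/5 + 11/60*1/5 = 11/60
d_3 = (A=257/1500, B=11/24, C=187/1000, D=11/60)
  d_4[A] = 257/1500*1/5 + 11/24*1/10 + 187/1000*1/10 + 11/60*2/5 = 1291/7500
  d_4[B] = 257/1500*1/5 + 11/24*7/10 + 187/1000*3/10 + 11/60*3/10 = 2331/5000
  d_4[C] = 257/1500*1/2 + 11/24*1/10 + 187/1000*1/5 + 11/60*1/10 = 5617/30000
  d_4[D] = 257/1500*1/10 + 11/24*1/10 + 187/1000*2/5 + 11/60*1/5 = 5233/30000
d_4 = (A=1291/7500, B=2331/5000, C=5617/30000, D=5233/30000)

Answer: 1291/7500 2331/5000 5617/30000 5233/30000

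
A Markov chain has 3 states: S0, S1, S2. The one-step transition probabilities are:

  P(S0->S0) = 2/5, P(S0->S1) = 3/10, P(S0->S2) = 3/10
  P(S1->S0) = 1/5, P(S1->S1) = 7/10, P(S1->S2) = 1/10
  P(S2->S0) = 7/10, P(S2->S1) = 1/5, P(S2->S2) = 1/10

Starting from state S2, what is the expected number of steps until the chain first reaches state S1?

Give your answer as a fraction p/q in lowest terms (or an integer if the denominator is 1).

Answer: 130/33

Derivation:
Let h_i = expected steps to first reach S1 from state i.
Boundary: h_S1 = 0.
First-step equations for the other states:
  h_S0 = 1 + 2/5*h_S0 + 3/10*h_S1 + 3/10*h_S2
  h_S2 = 1 + 7/10*h_S0 + 1/5*h_S1 + 1/10*h_S2

Substituting h_S1 = 0 and rearranging gives the linear system (I - Q) h = 1:
  [3/5, -3/10] . (h_S0, h_S2) = 1
  [-7/10, 9/10] . (h_S0, h_S2) = 1

Solving yields:
  h_S0 = 40/11
  h_S2 = 130/33

Starting state is S2, so the expected hitting time is h_S2 = 130/33.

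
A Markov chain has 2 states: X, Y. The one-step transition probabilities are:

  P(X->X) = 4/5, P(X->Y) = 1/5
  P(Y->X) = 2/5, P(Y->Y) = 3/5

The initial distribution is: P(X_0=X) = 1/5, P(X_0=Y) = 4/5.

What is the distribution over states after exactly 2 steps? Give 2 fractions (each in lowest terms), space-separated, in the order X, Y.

Answer: 74/125 51/125

Derivation:
Propagating the distribution step by step (d_{t+1} = d_t * P):
d_0 = (X=1/5, Y=4/5)
  d_1[X] = 1/5*4/5 + 4/5*2/5 = 12/25
  d_1[Y] = 1/5*1/5 + 4/5*3/5 = 13/25
d_1 = (X=12/25, Y=13/25)
  d_2[X] = 12/25*4/5 + 13/25*2/5 = 74/125
  d_2[Y] = 12/25*1/5 + 13/25*3/5 = 51/125
d_2 = (X=74/125, Y=51/125)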